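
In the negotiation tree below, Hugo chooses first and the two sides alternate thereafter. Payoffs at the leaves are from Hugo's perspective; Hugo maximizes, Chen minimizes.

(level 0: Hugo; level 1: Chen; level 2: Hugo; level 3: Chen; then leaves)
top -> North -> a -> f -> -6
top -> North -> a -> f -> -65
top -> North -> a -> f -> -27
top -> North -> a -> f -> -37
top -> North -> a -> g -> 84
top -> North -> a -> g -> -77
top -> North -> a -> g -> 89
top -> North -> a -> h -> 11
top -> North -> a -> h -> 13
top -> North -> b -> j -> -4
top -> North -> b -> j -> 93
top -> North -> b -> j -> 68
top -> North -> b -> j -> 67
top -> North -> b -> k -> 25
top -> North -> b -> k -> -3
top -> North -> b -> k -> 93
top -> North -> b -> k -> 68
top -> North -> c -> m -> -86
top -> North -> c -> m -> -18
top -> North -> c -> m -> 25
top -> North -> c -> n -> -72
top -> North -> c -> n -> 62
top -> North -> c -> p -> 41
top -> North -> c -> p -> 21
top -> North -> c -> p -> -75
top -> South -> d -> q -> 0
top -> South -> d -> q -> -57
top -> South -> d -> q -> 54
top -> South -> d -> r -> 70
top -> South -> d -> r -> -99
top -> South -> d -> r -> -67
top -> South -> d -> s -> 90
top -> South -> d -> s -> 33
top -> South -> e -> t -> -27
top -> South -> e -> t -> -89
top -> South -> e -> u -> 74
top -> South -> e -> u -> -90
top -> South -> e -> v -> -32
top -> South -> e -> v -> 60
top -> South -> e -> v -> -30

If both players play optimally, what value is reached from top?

f (Chen): min(-6, -65, -27, -37) = -65
g (Chen): min(84, -77, 89) = -77
h (Chen): min(11, 13) = 11
a (Hugo): max(-65, -77, 11) = 11
j (Chen): min(-4, 93, 68, 67) = -4
k (Chen): min(25, -3, 93, 68) = -3
b (Hugo): max(-4, -3) = -3
m (Chen): min(-86, -18, 25) = -86
n (Chen): min(-72, 62) = -72
p (Chen): min(41, 21, -75) = -75
c (Hugo): max(-86, -72, -75) = -72
North (Chen): min(11, -3, -72) = -72
q (Chen): min(0, -57, 54) = -57
r (Chen): min(70, -99, -67) = -99
s (Chen): min(90, 33) = 33
d (Hugo): max(-57, -99, 33) = 33
t (Chen): min(-27, -89) = -89
u (Chen): min(74, -90) = -90
v (Chen): min(-32, 60, -30) = -32
e (Hugo): max(-89, -90, -32) = -32
South (Chen): min(33, -32) = -32
top (Hugo): max(-72, -32) = -32

-32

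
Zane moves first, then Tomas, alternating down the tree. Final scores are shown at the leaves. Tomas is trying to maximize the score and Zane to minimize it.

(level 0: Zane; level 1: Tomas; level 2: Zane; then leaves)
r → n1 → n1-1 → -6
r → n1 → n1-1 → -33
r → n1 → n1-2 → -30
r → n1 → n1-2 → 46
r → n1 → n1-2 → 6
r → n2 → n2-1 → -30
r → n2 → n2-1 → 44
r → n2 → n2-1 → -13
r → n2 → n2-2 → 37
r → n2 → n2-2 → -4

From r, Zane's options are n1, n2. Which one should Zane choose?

n1

n1-1 (Zane): min(-6, -33) = -33
n1-2 (Zane): min(-30, 46, 6) = -30
n1 (Tomas): max(-33, -30) = -30
n2-1 (Zane): min(-30, 44, -13) = -30
n2-2 (Zane): min(37, -4) = -4
n2 (Tomas): max(-30, -4) = -4
r (Zane): min(-30, -4) = -30
Zane at r wants the lowest of {n1=-30, n2=-4}, so chooses n1.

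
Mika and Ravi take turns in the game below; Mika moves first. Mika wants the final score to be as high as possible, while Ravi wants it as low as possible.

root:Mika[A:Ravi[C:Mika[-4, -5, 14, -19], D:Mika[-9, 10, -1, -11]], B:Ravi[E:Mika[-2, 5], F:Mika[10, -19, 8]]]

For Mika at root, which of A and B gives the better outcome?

C (Mika): max(-4, -5, 14, -19) = 14
D (Mika): max(-9, 10, -1, -11) = 10
A (Ravi): min(14, 10) = 10
E (Mika): max(-2, 5) = 5
F (Mika): max(10, -19, 8) = 10
B (Ravi): min(5, 10) = 5
Mika prefers the higher value; A=10, B=5. A is better since 10 > 5.

A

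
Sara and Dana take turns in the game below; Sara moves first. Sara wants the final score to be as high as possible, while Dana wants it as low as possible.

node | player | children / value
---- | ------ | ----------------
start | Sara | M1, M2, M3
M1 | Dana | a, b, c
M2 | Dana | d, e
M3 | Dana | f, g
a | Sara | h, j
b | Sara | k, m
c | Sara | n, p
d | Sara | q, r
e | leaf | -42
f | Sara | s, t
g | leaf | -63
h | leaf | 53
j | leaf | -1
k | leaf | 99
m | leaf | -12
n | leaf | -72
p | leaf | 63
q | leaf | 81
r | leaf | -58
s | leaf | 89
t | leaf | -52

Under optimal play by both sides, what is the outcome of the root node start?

a (Sara): max(53, -1) = 53
b (Sara): max(99, -12) = 99
c (Sara): max(-72, 63) = 63
M1 (Dana): min(53, 99, 63) = 53
d (Sara): max(81, -58) = 81
M2 (Dana): min(81, -42) = -42
f (Sara): max(89, -52) = 89
M3 (Dana): min(89, -63) = -63
start (Sara): max(53, -42, -63) = 53

53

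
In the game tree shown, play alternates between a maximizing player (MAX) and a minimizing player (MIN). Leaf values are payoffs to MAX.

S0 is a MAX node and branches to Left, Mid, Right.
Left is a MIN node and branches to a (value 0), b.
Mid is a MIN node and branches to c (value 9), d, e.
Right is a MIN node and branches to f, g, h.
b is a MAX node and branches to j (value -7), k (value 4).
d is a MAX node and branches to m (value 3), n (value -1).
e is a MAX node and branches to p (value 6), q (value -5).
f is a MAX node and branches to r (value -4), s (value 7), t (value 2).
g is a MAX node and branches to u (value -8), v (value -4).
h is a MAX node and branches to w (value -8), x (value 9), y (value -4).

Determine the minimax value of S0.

b (MAX): max(-7, 4) = 4
Left (MIN): min(0, 4) = 0
d (MAX): max(3, -1) = 3
e (MAX): max(6, -5) = 6
Mid (MIN): min(9, 3, 6) = 3
f (MAX): max(-4, 7, 2) = 7
g (MAX): max(-8, -4) = -4
h (MAX): max(-8, 9, -4) = 9
Right (MIN): min(7, -4, 9) = -4
S0 (MAX): max(0, 3, -4) = 3

3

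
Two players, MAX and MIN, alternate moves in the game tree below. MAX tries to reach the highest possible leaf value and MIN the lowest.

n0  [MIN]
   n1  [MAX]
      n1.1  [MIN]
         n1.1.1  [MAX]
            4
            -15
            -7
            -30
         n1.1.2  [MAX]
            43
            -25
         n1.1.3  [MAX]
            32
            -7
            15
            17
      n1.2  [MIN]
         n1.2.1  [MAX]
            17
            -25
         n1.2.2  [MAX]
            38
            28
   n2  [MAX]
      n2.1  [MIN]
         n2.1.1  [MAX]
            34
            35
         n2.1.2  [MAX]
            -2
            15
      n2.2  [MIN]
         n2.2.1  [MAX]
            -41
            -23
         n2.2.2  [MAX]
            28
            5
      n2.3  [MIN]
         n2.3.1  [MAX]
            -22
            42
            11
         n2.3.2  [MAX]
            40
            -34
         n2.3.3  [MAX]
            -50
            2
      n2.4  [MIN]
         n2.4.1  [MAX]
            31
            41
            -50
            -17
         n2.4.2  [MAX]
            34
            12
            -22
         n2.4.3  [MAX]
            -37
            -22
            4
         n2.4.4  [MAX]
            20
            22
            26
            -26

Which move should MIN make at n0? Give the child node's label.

n2

n1.1.1 (MAX): max(4, -15, -7, -30) = 4
n1.1.2 (MAX): max(43, -25) = 43
n1.1.3 (MAX): max(32, -7, 15, 17) = 32
n1.1 (MIN): min(4, 43, 32) = 4
n1.2.1 (MAX): max(17, -25) = 17
n1.2.2 (MAX): max(38, 28) = 38
n1.2 (MIN): min(17, 38) = 17
n1 (MAX): max(4, 17) = 17
n2.1.1 (MAX): max(34, 35) = 35
n2.1.2 (MAX): max(-2, 15) = 15
n2.1 (MIN): min(35, 15) = 15
n2.2.1 (MAX): max(-41, -23) = -23
n2.2.2 (MAX): max(28, 5) = 28
n2.2 (MIN): min(-23, 28) = -23
n2.3.1 (MAX): max(-22, 42, 11) = 42
n2.3.2 (MAX): max(40, -34) = 40
n2.3.3 (MAX): max(-50, 2) = 2
n2.3 (MIN): min(42, 40, 2) = 2
n2.4.1 (MAX): max(31, 41, -50, -17) = 41
n2.4.2 (MAX): max(34, 12, -22) = 34
n2.4.3 (MAX): max(-37, -22, 4) = 4
n2.4.4 (MAX): max(20, 22, 26, -26) = 26
n2.4 (MIN): min(41, 34, 4, 26) = 4
n2 (MAX): max(15, -23, 2, 4) = 15
n0 (MIN): min(17, 15) = 15
MIN at n0 wants the lowest of {n1=17, n2=15}, so chooses n2.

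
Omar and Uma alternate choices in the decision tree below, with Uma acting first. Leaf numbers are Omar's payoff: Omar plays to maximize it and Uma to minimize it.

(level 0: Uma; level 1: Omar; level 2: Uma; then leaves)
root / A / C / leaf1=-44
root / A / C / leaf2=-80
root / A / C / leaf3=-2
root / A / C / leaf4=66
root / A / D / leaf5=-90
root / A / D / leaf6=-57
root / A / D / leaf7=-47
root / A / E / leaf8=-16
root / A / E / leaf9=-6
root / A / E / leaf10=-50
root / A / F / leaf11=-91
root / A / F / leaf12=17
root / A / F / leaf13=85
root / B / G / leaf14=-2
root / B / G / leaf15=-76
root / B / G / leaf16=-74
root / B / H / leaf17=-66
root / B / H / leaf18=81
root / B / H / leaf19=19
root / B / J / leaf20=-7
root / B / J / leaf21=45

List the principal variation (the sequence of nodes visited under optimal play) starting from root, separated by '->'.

root -> A -> E -> leaf10

C (Uma): min(-44, -80, -2, 66) = -80
D (Uma): min(-90, -57, -47) = -90
E (Uma): min(-16, -6, -50) = -50
F (Uma): min(-91, 17, 85) = -91
A (Omar): max(-80, -90, -50, -91) = -50
G (Uma): min(-2, -76, -74) = -76
H (Uma): min(-66, 81, 19) = -66
J (Uma): min(-7, 45) = -7
B (Omar): max(-76, -66, -7) = -7
root (Uma): min(-50, -7) = -50
At root, Uma picks A (lowest: -50).
At A, Omar picks E (highest: -50).
At E, Uma picks leaf10 (lowest: -50).
Terminal value -50.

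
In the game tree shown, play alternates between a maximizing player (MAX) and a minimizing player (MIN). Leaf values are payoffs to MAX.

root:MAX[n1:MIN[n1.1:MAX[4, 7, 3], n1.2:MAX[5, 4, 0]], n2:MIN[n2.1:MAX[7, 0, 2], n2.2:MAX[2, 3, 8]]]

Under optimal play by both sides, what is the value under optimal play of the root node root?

n1.1 (MAX): max(4, 7, 3) = 7
n1.2 (MAX): max(5, 4, 0) = 5
n1 (MIN): min(7, 5) = 5
n2.1 (MAX): max(7, 0, 2) = 7
n2.2 (MAX): max(2, 3, 8) = 8
n2 (MIN): min(7, 8) = 7
root (MAX): max(5, 7) = 7

7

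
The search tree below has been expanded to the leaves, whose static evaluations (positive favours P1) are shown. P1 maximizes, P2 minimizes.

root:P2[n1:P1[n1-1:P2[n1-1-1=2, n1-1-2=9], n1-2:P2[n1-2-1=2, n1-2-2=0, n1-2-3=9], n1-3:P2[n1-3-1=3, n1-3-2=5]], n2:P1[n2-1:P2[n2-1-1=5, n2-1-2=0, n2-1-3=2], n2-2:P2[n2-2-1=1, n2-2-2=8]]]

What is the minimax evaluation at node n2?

n2-1 (P2): min(5, 0, 2) = 0
n2-2 (P2): min(1, 8) = 1
n2 (P1): max(0, 1) = 1

1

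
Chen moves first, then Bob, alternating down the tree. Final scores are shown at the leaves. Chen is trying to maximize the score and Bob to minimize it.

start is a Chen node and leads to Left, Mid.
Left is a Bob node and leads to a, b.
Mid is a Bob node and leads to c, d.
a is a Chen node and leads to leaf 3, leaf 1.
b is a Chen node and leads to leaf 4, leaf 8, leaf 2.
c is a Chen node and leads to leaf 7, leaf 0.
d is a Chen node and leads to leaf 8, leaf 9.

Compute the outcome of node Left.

3

a (Chen): max(3, 1) = 3
b (Chen): max(4, 8, 2) = 8
Left (Bob): min(3, 8) = 3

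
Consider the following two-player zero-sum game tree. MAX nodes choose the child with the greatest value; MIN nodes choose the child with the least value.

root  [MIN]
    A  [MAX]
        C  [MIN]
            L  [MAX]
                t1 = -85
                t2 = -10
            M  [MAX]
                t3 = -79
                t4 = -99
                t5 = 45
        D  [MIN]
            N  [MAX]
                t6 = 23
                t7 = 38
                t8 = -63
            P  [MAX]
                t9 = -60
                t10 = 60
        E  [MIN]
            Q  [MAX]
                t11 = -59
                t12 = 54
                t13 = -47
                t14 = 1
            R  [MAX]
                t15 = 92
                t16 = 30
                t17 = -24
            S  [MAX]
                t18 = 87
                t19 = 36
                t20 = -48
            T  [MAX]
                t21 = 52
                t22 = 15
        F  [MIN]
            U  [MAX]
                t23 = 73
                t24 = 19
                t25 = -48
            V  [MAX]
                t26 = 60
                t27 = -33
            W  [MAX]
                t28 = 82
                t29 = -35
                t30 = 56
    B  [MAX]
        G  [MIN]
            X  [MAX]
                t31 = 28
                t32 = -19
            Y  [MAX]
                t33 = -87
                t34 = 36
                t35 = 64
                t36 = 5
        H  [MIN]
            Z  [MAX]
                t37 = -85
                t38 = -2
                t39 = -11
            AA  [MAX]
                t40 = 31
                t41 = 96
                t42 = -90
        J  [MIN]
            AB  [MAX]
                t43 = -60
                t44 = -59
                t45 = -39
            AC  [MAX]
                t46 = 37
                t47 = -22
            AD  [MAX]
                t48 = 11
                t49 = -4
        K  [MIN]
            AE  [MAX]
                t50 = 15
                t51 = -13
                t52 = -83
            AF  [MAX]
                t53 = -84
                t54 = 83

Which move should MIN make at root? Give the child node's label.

B

L (MAX): max(-85, -10) = -10
M (MAX): max(-79, -99, 45) = 45
C (MIN): min(-10, 45) = -10
N (MAX): max(23, 38, -63) = 38
P (MAX): max(-60, 60) = 60
D (MIN): min(38, 60) = 38
Q (MAX): max(-59, 54, -47, 1) = 54
R (MAX): max(92, 30, -24) = 92
S (MAX): max(87, 36, -48) = 87
T (MAX): max(52, 15) = 52
E (MIN): min(54, 92, 87, 52) = 52
U (MAX): max(73, 19, -48) = 73
V (MAX): max(60, -33) = 60
W (MAX): max(82, -35, 56) = 82
F (MIN): min(73, 60, 82) = 60
A (MAX): max(-10, 38, 52, 60) = 60
X (MAX): max(28, -19) = 28
Y (MAX): max(-87, 36, 64, 5) = 64
G (MIN): min(28, 64) = 28
Z (MAX): max(-85, -2, -11) = -2
AA (MAX): max(31, 96, -90) = 96
H (MIN): min(-2, 96) = -2
AB (MAX): max(-60, -59, -39) = -39
AC (MAX): max(37, -22) = 37
AD (MAX): max(11, -4) = 11
J (MIN): min(-39, 37, 11) = -39
AE (MAX): max(15, -13, -83) = 15
AF (MAX): max(-84, 83) = 83
K (MIN): min(15, 83) = 15
B (MAX): max(28, -2, -39, 15) = 28
root (MIN): min(60, 28) = 28
MIN at root wants the lowest of {A=60, B=28}, so chooses B.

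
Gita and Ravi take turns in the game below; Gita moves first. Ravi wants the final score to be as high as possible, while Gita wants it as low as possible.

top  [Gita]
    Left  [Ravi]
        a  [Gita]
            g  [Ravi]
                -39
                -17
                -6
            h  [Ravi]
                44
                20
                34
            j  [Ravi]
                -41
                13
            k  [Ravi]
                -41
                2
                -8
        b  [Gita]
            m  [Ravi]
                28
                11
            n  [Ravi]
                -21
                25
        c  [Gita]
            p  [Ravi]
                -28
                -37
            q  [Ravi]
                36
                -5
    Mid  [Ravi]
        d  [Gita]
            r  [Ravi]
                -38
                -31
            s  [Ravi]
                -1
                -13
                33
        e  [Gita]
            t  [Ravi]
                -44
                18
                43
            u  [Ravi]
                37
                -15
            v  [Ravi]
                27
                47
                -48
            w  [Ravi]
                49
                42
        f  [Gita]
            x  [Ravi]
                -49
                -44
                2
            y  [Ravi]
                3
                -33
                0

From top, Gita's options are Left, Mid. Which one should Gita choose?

g (Ravi): max(-39, -17, -6) = -6
h (Ravi): max(44, 20, 34) = 44
j (Ravi): max(-41, 13) = 13
k (Ravi): max(-41, 2, -8) = 2
a (Gita): min(-6, 44, 13, 2) = -6
m (Ravi): max(28, 11) = 28
n (Ravi): max(-21, 25) = 25
b (Gita): min(28, 25) = 25
p (Ravi): max(-28, -37) = -28
q (Ravi): max(36, -5) = 36
c (Gita): min(-28, 36) = -28
Left (Ravi): max(-6, 25, -28) = 25
r (Ravi): max(-38, -31) = -31
s (Ravi): max(-1, -13, 33) = 33
d (Gita): min(-31, 33) = -31
t (Ravi): max(-44, 18, 43) = 43
u (Ravi): max(37, -15) = 37
v (Ravi): max(27, 47, -48) = 47
w (Ravi): max(49, 42) = 49
e (Gita): min(43, 37, 47, 49) = 37
x (Ravi): max(-49, -44, 2) = 2
y (Ravi): max(3, -33, 0) = 3
f (Gita): min(2, 3) = 2
Mid (Ravi): max(-31, 37, 2) = 37
top (Gita): min(25, 37) = 25
Gita at top wants the lowest of {Left=25, Mid=37}, so chooses Left.

Left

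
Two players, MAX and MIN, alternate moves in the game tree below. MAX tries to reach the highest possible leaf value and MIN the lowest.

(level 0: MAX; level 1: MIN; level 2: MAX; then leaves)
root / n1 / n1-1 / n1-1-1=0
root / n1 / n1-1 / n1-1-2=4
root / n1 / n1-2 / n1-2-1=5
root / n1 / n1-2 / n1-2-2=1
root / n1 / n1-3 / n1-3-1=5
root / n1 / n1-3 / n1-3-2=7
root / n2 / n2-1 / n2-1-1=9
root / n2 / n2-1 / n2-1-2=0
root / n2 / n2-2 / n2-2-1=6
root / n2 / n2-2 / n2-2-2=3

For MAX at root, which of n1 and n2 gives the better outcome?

n2

n1-1 (MAX): max(0, 4) = 4
n1-2 (MAX): max(5, 1) = 5
n1-3 (MAX): max(5, 7) = 7
n1 (MIN): min(4, 5, 7) = 4
n2-1 (MAX): max(9, 0) = 9
n2-2 (MAX): max(6, 3) = 6
n2 (MIN): min(9, 6) = 6
MAX prefers the higher value; n1=4, n2=6. n2 is better since 6 > 4.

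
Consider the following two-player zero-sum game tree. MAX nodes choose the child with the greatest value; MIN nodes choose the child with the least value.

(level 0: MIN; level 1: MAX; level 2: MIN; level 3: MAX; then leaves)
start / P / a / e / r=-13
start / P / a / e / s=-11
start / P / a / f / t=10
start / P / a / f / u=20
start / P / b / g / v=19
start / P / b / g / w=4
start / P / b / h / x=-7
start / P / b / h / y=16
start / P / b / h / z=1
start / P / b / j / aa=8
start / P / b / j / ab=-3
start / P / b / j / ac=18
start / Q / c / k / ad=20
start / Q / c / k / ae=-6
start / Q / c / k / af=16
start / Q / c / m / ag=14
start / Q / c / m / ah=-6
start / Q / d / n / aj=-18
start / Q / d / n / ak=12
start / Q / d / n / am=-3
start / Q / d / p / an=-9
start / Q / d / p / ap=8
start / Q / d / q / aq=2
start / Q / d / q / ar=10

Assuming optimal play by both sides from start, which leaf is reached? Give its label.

ag

e (MAX): max(-13, -11) = -11
f (MAX): max(10, 20) = 20
a (MIN): min(-11, 20) = -11
g (MAX): max(19, 4) = 19
h (MAX): max(-7, 16, 1) = 16
j (MAX): max(8, -3, 18) = 18
b (MIN): min(19, 16, 18) = 16
P (MAX): max(-11, 16) = 16
k (MAX): max(20, -6, 16) = 20
m (MAX): max(14, -6) = 14
c (MIN): min(20, 14) = 14
n (MAX): max(-18, 12, -3) = 12
p (MAX): max(-9, 8) = 8
q (MAX): max(2, 10) = 10
d (MIN): min(12, 8, 10) = 8
Q (MAX): max(14, 8) = 14
start (MIN): min(16, 14) = 14
At start, MIN picks Q (lowest: 14).
At Q, MAX picks c (highest: 14).
At c, MIN picks m (lowest: 14).
At m, MAX picks ag (highest: 14).
Terminal value 14.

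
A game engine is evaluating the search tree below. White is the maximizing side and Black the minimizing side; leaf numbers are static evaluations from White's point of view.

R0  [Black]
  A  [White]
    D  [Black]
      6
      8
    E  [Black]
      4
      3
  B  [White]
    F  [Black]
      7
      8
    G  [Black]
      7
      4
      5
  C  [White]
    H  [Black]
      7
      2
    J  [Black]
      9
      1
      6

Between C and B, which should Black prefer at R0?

C

H (Black): min(7, 2) = 2
J (Black): min(9, 1, 6) = 1
C (White): max(2, 1) = 2
F (Black): min(7, 8) = 7
G (Black): min(7, 4, 5) = 4
B (White): max(7, 4) = 7
Black prefers the lower value; C=2, B=7. C is better since 2 < 7.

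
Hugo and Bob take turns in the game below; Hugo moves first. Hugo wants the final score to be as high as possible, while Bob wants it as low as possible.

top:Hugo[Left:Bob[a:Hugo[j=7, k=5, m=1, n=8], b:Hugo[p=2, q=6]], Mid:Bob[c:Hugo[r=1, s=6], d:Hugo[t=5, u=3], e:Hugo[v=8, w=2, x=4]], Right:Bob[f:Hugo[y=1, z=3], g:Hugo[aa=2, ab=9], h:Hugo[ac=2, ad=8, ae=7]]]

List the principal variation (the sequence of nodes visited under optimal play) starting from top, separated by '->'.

a (Hugo): max(7, 5, 1, 8) = 8
b (Hugo): max(2, 6) = 6
Left (Bob): min(8, 6) = 6
c (Hugo): max(1, 6) = 6
d (Hugo): max(5, 3) = 5
e (Hugo): max(8, 2, 4) = 8
Mid (Bob): min(6, 5, 8) = 5
f (Hugo): max(1, 3) = 3
g (Hugo): max(2, 9) = 9
h (Hugo): max(2, 8, 7) = 8
Right (Bob): min(3, 9, 8) = 3
top (Hugo): max(6, 5, 3) = 6
At top, Hugo picks Left (highest: 6).
At Left, Bob picks b (lowest: 6).
At b, Hugo picks q (highest: 6).
Terminal value 6.

top -> Left -> b -> q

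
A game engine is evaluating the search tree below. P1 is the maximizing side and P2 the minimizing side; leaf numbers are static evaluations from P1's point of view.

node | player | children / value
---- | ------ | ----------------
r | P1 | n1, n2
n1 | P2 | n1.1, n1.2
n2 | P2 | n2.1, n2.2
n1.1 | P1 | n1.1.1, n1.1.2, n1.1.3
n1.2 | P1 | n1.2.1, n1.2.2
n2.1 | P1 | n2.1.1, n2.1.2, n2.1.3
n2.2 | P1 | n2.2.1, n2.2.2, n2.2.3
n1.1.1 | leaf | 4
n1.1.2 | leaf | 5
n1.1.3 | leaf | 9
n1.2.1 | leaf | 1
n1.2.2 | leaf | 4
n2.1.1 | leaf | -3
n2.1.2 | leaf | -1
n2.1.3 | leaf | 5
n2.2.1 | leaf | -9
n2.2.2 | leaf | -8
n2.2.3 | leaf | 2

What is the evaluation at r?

n1.1 (P1): max(4, 5, 9) = 9
n1.2 (P1): max(1, 4) = 4
n1 (P2): min(9, 4) = 4
n2.1 (P1): max(-3, -1, 5) = 5
n2.2 (P1): max(-9, -8, 2) = 2
n2 (P2): min(5, 2) = 2
r (P1): max(4, 2) = 4

4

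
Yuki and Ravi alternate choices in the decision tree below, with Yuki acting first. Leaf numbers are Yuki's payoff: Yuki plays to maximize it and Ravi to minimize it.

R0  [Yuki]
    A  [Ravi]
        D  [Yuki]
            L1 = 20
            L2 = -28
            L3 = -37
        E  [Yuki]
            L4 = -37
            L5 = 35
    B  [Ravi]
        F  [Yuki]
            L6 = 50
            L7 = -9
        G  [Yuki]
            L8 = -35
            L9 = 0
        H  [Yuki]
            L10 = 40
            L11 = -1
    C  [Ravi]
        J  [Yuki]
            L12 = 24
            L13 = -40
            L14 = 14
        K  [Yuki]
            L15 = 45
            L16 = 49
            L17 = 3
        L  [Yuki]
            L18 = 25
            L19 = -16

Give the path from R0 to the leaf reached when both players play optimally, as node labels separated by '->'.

R0 -> C -> J -> L12

D (Yuki): max(20, -28, -37) = 20
E (Yuki): max(-37, 35) = 35
A (Ravi): min(20, 35) = 20
F (Yuki): max(50, -9) = 50
G (Yuki): max(-35, 0) = 0
H (Yuki): max(40, -1) = 40
B (Ravi): min(50, 0, 40) = 0
J (Yuki): max(24, -40, 14) = 24
K (Yuki): max(45, 49, 3) = 49
L (Yuki): max(25, -16) = 25
C (Ravi): min(24, 49, 25) = 24
R0 (Yuki): max(20, 0, 24) = 24
At R0, Yuki picks C (highest: 24).
At C, Ravi picks J (lowest: 24).
At J, Yuki picks L12 (highest: 24).
Terminal value 24.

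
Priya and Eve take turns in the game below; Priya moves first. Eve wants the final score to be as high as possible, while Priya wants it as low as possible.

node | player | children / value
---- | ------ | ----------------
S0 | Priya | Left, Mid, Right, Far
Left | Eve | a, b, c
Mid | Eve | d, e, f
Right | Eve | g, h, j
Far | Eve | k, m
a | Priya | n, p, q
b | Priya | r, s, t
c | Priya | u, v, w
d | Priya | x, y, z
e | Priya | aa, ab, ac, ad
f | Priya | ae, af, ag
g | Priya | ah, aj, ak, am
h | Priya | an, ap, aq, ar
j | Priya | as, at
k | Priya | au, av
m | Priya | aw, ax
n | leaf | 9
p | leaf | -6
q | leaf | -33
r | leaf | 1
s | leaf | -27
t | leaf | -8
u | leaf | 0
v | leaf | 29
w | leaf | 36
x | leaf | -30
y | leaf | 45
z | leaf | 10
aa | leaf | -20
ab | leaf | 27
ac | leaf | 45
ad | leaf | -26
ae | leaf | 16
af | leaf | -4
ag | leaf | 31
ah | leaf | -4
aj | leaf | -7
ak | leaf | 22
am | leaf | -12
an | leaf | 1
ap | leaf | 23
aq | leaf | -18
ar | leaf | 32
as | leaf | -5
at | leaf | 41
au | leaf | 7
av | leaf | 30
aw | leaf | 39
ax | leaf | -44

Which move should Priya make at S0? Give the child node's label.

a (Priya): min(9, -6, -33) = -33
b (Priya): min(1, -27, -8) = -27
c (Priya): min(0, 29, 36) = 0
Left (Eve): max(-33, -27, 0) = 0
d (Priya): min(-30, 45, 10) = -30
e (Priya): min(-20, 27, 45, -26) = -26
f (Priya): min(16, -4, 31) = -4
Mid (Eve): max(-30, -26, -4) = -4
g (Priya): min(-4, -7, 22, -12) = -12
h (Priya): min(1, 23, -18, 32) = -18
j (Priya): min(-5, 41) = -5
Right (Eve): max(-12, -18, -5) = -5
k (Priya): min(7, 30) = 7
m (Priya): min(39, -44) = -44
Far (Eve): max(7, -44) = 7
S0 (Priya): min(0, -4, -5, 7) = -5
Priya at S0 wants the lowest of {Left=0, Mid=-4, Right=-5, Far=7}, so chooses Right.

Right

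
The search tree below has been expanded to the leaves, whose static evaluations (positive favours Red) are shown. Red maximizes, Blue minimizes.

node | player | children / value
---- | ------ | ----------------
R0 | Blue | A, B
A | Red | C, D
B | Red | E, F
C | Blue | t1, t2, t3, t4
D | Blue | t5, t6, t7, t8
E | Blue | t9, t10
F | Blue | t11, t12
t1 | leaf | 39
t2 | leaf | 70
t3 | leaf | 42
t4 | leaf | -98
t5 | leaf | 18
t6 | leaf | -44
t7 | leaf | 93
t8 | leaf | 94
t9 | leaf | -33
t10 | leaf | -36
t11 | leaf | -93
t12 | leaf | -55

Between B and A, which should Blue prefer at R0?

E (Blue): min(-33, -36) = -36
F (Blue): min(-93, -55) = -93
B (Red): max(-36, -93) = -36
C (Blue): min(39, 70, 42, -98) = -98
D (Blue): min(18, -44, 93, 94) = -44
A (Red): max(-98, -44) = -44
Blue prefers the lower value; B=-36, A=-44. A is better since -44 < -36.

A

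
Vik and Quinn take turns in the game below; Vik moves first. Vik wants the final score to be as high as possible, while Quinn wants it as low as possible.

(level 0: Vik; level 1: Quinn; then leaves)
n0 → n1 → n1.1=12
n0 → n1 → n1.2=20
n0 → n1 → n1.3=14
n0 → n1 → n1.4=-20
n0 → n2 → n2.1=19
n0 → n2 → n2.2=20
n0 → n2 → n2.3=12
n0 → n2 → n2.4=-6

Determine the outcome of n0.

-6

n1 (Quinn): min(12, 20, 14, -20) = -20
n2 (Quinn): min(19, 20, 12, -6) = -6
n0 (Vik): max(-20, -6) = -6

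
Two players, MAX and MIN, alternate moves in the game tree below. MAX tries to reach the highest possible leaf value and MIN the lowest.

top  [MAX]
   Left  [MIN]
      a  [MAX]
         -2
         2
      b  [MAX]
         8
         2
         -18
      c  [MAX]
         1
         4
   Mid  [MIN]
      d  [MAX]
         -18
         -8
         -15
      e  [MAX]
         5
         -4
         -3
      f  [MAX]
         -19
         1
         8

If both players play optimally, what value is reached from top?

a (MAX): max(-2, 2) = 2
b (MAX): max(8, 2, -18) = 8
c (MAX): max(1, 4) = 4
Left (MIN): min(2, 8, 4) = 2
d (MAX): max(-18, -8, -15) = -8
e (MAX): max(5, -4, -3) = 5
f (MAX): max(-19, 1, 8) = 8
Mid (MIN): min(-8, 5, 8) = -8
top (MAX): max(2, -8) = 2

2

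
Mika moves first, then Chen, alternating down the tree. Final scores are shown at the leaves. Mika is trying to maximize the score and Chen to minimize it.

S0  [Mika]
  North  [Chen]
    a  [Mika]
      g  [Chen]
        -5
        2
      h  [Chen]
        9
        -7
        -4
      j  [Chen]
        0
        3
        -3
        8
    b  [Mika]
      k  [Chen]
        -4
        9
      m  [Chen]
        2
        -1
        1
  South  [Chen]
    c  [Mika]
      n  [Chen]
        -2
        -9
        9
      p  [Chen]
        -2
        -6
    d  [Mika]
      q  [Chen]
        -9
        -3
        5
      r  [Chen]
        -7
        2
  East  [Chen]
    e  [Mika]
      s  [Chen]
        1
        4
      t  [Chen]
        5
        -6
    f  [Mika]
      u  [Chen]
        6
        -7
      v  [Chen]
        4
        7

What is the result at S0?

g (Chen): min(-5, 2) = -5
h (Chen): min(9, -7, -4) = -7
j (Chen): min(0, 3, -3, 8) = -3
a (Mika): max(-5, -7, -3) = -3
k (Chen): min(-4, 9) = -4
m (Chen): min(2, -1, 1) = -1
b (Mika): max(-4, -1) = -1
North (Chen): min(-3, -1) = -3
n (Chen): min(-2, -9, 9) = -9
p (Chen): min(-2, -6) = -6
c (Mika): max(-9, -6) = -6
q (Chen): min(-9, -3, 5) = -9
r (Chen): min(-7, 2) = -7
d (Mika): max(-9, -7) = -7
South (Chen): min(-6, -7) = -7
s (Chen): min(1, 4) = 1
t (Chen): min(5, -6) = -6
e (Mika): max(1, -6) = 1
u (Chen): min(6, -7) = -7
v (Chen): min(4, 7) = 4
f (Mika): max(-7, 4) = 4
East (Chen): min(1, 4) = 1
S0 (Mika): max(-3, -7, 1) = 1

1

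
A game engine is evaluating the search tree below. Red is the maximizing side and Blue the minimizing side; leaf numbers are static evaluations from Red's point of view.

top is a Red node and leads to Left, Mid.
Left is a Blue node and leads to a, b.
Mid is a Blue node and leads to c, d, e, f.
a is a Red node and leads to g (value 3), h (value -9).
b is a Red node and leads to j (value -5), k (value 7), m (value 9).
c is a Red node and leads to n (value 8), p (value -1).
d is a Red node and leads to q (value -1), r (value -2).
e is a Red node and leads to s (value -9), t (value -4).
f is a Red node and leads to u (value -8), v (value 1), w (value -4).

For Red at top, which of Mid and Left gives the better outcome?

c (Red): max(8, -1) = 8
d (Red): max(-1, -2) = -1
e (Red): max(-9, -4) = -4
f (Red): max(-8, 1, -4) = 1
Mid (Blue): min(8, -1, -4, 1) = -4
a (Red): max(3, -9) = 3
b (Red): max(-5, 7, 9) = 9
Left (Blue): min(3, 9) = 3
Red prefers the higher value; Mid=-4, Left=3. Left is better since 3 > -4.

Left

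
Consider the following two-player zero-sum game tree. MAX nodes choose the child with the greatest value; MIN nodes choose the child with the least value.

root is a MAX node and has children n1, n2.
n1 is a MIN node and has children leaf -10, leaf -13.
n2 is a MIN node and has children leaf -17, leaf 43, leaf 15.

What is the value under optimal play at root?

n1 (MIN): min(-10, -13) = -13
n2 (MIN): min(-17, 43, 15) = -17
root (MAX): max(-13, -17) = -13

-13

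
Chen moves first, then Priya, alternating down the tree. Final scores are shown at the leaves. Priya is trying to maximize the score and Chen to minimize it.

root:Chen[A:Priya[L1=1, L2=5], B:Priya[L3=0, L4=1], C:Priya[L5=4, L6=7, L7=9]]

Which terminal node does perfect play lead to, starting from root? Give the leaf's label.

L4

A (Priya): max(1, 5) = 5
B (Priya): max(0, 1) = 1
C (Priya): max(4, 7, 9) = 9
root (Chen): min(5, 1, 9) = 1
At root, Chen picks B (lowest: 1).
At B, Priya picks L4 (highest: 1).
Terminal value 1.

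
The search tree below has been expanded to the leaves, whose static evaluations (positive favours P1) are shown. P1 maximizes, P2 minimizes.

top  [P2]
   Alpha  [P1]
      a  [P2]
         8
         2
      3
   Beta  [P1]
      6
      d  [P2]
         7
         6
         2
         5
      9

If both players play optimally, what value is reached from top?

a (P2): min(8, 2) = 2
Alpha (P1): max(2, 3) = 3
d (P2): min(7, 6, 2, 5) = 2
Beta (P1): max(6, 2, 9) = 9
top (P2): min(3, 9) = 3

3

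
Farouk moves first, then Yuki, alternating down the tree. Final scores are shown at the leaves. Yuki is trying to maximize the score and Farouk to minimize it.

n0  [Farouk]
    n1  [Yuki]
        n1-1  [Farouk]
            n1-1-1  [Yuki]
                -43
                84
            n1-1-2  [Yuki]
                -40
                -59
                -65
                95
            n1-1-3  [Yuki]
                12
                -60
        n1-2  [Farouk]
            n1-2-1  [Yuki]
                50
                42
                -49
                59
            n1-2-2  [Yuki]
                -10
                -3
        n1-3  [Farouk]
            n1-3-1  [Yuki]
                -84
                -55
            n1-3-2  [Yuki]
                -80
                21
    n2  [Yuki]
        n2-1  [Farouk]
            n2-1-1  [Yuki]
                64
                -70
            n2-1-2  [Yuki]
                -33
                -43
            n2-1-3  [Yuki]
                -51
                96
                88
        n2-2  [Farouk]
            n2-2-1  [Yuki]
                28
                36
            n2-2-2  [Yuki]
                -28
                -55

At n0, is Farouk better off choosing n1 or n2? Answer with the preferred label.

n1-1-1 (Yuki): max(-43, 84) = 84
n1-1-2 (Yuki): max(-40, -59, -65, 95) = 95
n1-1-3 (Yuki): max(12, -60) = 12
n1-1 (Farouk): min(84, 95, 12) = 12
n1-2-1 (Yuki): max(50, 42, -49, 59) = 59
n1-2-2 (Yuki): max(-10, -3) = -3
n1-2 (Farouk): min(59, -3) = -3
n1-3-1 (Yuki): max(-84, -55) = -55
n1-3-2 (Yuki): max(-80, 21) = 21
n1-3 (Farouk): min(-55, 21) = -55
n1 (Yuki): max(12, -3, -55) = 12
n2-1-1 (Yuki): max(64, -70) = 64
n2-1-2 (Yuki): max(-33, -43) = -33
n2-1-3 (Yuki): max(-51, 96, 88) = 96
n2-1 (Farouk): min(64, -33, 96) = -33
n2-2-1 (Yuki): max(28, 36) = 36
n2-2-2 (Yuki): max(-28, -55) = -28
n2-2 (Farouk): min(36, -28) = -28
n2 (Yuki): max(-33, -28) = -28
Farouk prefers the lower value; n1=12, n2=-28. n2 is better since -28 < 12.

n2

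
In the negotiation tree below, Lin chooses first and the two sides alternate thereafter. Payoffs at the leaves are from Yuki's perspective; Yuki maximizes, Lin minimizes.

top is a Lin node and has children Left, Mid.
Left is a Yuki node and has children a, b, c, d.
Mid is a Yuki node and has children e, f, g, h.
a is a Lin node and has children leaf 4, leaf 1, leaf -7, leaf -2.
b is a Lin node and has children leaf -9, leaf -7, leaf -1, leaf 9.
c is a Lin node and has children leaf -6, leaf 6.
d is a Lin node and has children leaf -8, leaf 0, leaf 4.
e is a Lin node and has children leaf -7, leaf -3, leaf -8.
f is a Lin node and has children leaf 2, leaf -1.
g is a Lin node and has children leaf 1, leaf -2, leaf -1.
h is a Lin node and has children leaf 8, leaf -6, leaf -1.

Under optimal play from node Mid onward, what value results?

-1

e (Lin): min(-7, -3, -8) = -8
f (Lin): min(2, -1) = -1
g (Lin): min(1, -2, -1) = -2
h (Lin): min(8, -6, -1) = -6
Mid (Yuki): max(-8, -1, -2, -6) = -1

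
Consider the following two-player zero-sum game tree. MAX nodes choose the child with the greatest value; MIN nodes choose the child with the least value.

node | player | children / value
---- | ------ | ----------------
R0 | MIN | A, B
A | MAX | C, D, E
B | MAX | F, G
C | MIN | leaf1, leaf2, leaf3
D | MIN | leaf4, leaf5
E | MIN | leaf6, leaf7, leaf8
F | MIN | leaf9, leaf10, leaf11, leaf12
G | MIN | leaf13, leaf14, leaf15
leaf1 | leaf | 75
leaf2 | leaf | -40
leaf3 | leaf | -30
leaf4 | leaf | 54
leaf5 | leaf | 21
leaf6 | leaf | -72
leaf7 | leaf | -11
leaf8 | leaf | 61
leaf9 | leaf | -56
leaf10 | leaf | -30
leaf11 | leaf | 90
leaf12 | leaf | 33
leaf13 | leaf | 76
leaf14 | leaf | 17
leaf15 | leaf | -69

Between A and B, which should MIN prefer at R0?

C (MIN): min(75, -40, -30) = -40
D (MIN): min(54, 21) = 21
E (MIN): min(-72, -11, 61) = -72
A (MAX): max(-40, 21, -72) = 21
F (MIN): min(-56, -30, 90, 33) = -56
G (MIN): min(76, 17, -69) = -69
B (MAX): max(-56, -69) = -56
MIN prefers the lower value; A=21, B=-56. B is better since -56 < 21.

B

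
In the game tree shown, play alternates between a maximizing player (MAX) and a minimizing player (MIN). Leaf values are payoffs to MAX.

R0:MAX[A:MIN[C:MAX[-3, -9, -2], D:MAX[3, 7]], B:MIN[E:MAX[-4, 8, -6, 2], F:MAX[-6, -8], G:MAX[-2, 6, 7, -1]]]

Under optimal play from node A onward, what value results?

C (MAX): max(-3, -9, -2) = -2
D (MAX): max(3, 7) = 7
A (MIN): min(-2, 7) = -2

-2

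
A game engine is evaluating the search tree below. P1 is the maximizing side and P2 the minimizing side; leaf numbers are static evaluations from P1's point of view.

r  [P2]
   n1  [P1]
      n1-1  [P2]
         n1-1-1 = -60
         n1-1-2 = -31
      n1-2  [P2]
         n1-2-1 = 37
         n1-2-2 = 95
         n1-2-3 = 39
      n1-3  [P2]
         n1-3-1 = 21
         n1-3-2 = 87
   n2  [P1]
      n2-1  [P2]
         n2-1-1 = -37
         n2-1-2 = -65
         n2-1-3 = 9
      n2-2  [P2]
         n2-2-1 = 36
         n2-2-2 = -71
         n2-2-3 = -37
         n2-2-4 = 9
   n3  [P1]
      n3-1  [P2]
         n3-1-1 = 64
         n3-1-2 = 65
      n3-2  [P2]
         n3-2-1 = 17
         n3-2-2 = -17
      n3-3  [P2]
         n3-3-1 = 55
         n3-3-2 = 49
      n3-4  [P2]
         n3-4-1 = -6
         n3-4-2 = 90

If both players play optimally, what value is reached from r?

-65

n1-1 (P2): min(-60, -31) = -60
n1-2 (P2): min(37, 95, 39) = 37
n1-3 (P2): min(21, 87) = 21
n1 (P1): max(-60, 37, 21) = 37
n2-1 (P2): min(-37, -65, 9) = -65
n2-2 (P2): min(36, -71, -37, 9) = -71
n2 (P1): max(-65, -71) = -65
n3-1 (P2): min(64, 65) = 64
n3-2 (P2): min(17, -17) = -17
n3-3 (P2): min(55, 49) = 49
n3-4 (P2): min(-6, 90) = -6
n3 (P1): max(64, -17, 49, -6) = 64
r (P2): min(37, -65, 64) = -65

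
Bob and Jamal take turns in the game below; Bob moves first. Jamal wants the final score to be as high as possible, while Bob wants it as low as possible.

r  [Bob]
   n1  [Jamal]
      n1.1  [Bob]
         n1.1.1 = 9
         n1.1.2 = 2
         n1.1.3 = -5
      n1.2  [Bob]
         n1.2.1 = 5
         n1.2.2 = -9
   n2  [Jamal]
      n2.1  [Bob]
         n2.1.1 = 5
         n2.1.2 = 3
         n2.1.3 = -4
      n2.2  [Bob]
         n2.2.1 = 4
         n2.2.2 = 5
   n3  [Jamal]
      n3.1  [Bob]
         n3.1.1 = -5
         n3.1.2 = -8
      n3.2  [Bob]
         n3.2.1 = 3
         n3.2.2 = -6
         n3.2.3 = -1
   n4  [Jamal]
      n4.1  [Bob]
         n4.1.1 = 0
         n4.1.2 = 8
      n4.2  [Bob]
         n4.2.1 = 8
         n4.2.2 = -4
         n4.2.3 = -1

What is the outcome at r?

n1.1 (Bob): min(9, 2, -5) = -5
n1.2 (Bob): min(5, -9) = -9
n1 (Jamal): max(-5, -9) = -5
n2.1 (Bob): min(5, 3, -4) = -4
n2.2 (Bob): min(4, 5) = 4
n2 (Jamal): max(-4, 4) = 4
n3.1 (Bob): min(-5, -8) = -8
n3.2 (Bob): min(3, -6, -1) = -6
n3 (Jamal): max(-8, -6) = -6
n4.1 (Bob): min(0, 8) = 0
n4.2 (Bob): min(8, -4, -1) = -4
n4 (Jamal): max(0, -4) = 0
r (Bob): min(-5, 4, -6, 0) = -6

-6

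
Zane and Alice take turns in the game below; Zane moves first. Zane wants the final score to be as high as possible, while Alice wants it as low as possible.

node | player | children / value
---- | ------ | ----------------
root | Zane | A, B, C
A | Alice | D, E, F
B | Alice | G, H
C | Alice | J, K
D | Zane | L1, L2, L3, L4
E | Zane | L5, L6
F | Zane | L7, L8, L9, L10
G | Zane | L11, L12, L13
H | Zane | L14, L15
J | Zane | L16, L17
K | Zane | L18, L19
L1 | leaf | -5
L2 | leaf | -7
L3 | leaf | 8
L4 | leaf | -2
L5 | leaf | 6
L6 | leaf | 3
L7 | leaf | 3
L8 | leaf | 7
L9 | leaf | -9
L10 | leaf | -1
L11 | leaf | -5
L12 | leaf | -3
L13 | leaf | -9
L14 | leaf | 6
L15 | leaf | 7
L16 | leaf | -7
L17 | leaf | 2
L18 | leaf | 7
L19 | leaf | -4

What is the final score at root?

6

D (Zane): max(-5, -7, 8, -2) = 8
E (Zane): max(6, 3) = 6
F (Zane): max(3, 7, -9, -1) = 7
A (Alice): min(8, 6, 7) = 6
G (Zane): max(-5, -3, -9) = -3
H (Zane): max(6, 7) = 7
B (Alice): min(-3, 7) = -3
J (Zane): max(-7, 2) = 2
K (Zane): max(7, -4) = 7
C (Alice): min(2, 7) = 2
root (Zane): max(6, -3, 2) = 6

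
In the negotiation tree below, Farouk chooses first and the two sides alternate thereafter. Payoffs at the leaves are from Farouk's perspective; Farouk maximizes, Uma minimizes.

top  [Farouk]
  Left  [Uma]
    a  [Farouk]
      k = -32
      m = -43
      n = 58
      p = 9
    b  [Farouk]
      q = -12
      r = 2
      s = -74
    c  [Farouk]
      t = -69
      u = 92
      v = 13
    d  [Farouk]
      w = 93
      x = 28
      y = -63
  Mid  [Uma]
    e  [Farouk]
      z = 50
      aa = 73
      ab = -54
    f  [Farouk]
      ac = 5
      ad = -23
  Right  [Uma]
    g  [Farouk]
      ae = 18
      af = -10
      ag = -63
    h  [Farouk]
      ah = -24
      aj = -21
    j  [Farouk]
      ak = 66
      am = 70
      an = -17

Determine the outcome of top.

5

a (Farouk): max(-32, -43, 58, 9) = 58
b (Farouk): max(-12, 2, -74) = 2
c (Farouk): max(-69, 92, 13) = 92
d (Farouk): max(93, 28, -63) = 93
Left (Uma): min(58, 2, 92, 93) = 2
e (Farouk): max(50, 73, -54) = 73
f (Farouk): max(5, -23) = 5
Mid (Uma): min(73, 5) = 5
g (Farouk): max(18, -10, -63) = 18
h (Farouk): max(-24, -21) = -21
j (Farouk): max(66, 70, -17) = 70
Right (Uma): min(18, -21, 70) = -21
top (Farouk): max(2, 5, -21) = 5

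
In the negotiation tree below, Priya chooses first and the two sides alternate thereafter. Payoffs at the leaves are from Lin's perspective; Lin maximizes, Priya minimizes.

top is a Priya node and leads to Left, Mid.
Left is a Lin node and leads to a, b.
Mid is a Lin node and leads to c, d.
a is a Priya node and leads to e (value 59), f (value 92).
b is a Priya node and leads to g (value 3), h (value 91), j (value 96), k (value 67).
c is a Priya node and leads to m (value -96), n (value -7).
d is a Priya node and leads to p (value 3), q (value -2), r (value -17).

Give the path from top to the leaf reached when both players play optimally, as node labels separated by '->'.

a (Priya): min(59, 92) = 59
b (Priya): min(3, 91, 96, 67) = 3
Left (Lin): max(59, 3) = 59
c (Priya): min(-96, -7) = -96
d (Priya): min(3, -2, -17) = -17
Mid (Lin): max(-96, -17) = -17
top (Priya): min(59, -17) = -17
At top, Priya picks Mid (lowest: -17).
At Mid, Lin picks d (highest: -17).
At d, Priya picks r (lowest: -17).
Terminal value -17.

top -> Mid -> d -> r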